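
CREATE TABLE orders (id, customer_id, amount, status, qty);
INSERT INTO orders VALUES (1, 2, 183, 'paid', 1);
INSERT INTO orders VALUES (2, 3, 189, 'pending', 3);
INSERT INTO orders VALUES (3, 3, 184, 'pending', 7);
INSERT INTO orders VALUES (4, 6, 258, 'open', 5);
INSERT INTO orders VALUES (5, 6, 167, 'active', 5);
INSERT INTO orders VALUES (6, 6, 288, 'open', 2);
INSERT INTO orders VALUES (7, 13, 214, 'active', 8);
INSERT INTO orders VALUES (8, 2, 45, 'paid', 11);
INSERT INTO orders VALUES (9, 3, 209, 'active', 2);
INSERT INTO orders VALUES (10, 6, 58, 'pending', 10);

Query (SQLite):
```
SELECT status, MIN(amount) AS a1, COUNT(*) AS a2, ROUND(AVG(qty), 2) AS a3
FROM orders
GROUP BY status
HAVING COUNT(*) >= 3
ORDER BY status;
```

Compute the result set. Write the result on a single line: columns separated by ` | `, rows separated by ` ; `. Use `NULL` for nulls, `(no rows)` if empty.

Group orders by status.
Per group compute: MIN(amount), COUNT(*), ROUND(AVG(qty), 2).
HAVING: drop groups with fewer than 3 rows.
  active: ids {5, 7, 9} → MIN(amount)=167, COUNT(*)=3, ROUND(AVG(qty), 2)=5
  open: ids {4, 6} → MIN(amount)=258, COUNT(*)=2, ROUND(AVG(qty), 2)=3.5
  paid: ids {1, 8} → MIN(amount)=45, COUNT(*)=2, ROUND(AVG(qty), 2)=6
  pending: ids {2, 3, 10} → MIN(amount)=58, COUNT(*)=3, ROUND(AVG(qty), 2)=6.67

active | 167 | 3 | 5 ; pending | 58 | 3 | 6.67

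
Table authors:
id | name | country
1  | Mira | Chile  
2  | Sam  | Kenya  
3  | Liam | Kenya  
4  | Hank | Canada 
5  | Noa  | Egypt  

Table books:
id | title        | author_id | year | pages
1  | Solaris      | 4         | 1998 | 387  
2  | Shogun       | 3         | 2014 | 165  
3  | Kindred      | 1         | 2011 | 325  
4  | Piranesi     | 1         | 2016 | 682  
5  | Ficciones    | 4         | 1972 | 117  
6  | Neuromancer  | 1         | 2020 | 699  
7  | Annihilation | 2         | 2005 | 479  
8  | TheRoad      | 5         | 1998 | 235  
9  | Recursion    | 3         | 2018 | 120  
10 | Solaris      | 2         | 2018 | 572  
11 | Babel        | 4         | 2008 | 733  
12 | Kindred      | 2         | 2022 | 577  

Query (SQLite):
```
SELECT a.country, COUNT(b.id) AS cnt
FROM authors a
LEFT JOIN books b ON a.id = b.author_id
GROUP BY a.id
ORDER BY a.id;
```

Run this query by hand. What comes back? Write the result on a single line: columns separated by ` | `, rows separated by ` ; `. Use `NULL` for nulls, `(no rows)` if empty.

LEFT JOIN keeps every authors row; unmatched ones get NULL for books columns.
Group by authors.id and compute COUNT(b.id). COUNT(col) of an all-NULL group is 0.
  1: ids {3, 4, 6} → COUNT(b.id)=3
  2: ids {7, 10, 12} → COUNT(b.id)=3
  3: ids {2, 9} → COUNT(b.id)=2
  4: ids {1, 5, 11} → COUNT(b.id)=3
  5: ids {8} → COUNT(b.id)=1

Chile | 3 ; Kenya | 3 ; Kenya | 2 ; Canada | 3 ; Egypt | 1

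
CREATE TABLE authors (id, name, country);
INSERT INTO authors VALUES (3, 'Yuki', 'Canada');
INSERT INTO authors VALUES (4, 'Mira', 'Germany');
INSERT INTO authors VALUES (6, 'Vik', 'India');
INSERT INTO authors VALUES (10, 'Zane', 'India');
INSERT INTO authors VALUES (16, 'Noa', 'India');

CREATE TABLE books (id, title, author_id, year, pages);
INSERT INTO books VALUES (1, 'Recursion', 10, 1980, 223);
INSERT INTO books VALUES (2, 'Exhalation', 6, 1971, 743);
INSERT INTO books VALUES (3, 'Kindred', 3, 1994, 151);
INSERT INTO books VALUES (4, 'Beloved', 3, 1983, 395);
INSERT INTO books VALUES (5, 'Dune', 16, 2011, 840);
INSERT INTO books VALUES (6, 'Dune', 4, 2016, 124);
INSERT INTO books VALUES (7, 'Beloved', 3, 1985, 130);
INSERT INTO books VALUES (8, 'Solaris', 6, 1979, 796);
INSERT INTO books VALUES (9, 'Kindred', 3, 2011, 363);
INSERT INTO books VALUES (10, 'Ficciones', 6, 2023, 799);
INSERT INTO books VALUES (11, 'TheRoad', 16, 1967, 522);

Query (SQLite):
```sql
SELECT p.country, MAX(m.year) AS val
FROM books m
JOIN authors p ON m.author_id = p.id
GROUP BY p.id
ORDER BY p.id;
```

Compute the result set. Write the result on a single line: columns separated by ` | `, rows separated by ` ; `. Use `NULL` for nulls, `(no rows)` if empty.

Canada | 2011 ; Germany | 2016 ; India | 2023 ; India | 1980 ; India | 2011

Join each books row to its authors via author_id.
Group joined rows by authors.id; compute MAX(m.year) per group.
  3: ids {3, 4, 7, 9} → MAX(m.year)=2011
  4: ids {6} → MAX(m.year)=2016
  6: ids {2, 8, 10} → MAX(m.year)=2023
  10: ids {1} → MAX(m.year)=1980
  16: ids {5, 11} → MAX(m.year)=2011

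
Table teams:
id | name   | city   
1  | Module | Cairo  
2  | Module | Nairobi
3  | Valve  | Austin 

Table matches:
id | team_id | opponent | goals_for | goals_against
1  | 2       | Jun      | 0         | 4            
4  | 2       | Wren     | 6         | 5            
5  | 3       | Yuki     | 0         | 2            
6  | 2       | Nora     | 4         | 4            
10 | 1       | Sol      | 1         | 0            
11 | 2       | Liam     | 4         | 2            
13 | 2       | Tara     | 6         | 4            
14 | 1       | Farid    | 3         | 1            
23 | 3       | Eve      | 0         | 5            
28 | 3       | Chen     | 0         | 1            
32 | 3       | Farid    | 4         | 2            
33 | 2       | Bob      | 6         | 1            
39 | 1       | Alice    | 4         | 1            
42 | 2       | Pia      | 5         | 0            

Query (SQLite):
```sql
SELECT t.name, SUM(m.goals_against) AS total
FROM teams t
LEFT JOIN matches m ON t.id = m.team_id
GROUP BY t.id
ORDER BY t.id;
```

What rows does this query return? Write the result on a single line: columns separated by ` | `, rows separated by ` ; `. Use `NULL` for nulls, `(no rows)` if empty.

Module | 2 ; Module | 20 ; Valve | 10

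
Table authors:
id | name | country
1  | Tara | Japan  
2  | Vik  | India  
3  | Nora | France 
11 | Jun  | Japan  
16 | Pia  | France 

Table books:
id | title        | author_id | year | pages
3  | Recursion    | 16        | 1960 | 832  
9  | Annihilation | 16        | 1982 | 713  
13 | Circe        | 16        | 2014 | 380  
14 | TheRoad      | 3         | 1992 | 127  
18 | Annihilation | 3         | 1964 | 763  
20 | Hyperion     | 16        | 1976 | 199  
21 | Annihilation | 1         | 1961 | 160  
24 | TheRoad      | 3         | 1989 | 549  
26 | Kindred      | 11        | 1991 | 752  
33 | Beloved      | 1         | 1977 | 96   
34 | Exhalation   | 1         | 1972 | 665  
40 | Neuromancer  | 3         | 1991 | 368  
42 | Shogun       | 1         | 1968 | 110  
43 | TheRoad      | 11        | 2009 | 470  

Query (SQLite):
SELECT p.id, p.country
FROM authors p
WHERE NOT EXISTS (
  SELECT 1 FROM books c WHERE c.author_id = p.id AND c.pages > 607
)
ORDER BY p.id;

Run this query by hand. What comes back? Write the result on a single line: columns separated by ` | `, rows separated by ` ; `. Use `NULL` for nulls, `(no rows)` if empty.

For each authors row, check whether any books with matching author_id has pages > 607.
Keep rows where that is false.

2 | India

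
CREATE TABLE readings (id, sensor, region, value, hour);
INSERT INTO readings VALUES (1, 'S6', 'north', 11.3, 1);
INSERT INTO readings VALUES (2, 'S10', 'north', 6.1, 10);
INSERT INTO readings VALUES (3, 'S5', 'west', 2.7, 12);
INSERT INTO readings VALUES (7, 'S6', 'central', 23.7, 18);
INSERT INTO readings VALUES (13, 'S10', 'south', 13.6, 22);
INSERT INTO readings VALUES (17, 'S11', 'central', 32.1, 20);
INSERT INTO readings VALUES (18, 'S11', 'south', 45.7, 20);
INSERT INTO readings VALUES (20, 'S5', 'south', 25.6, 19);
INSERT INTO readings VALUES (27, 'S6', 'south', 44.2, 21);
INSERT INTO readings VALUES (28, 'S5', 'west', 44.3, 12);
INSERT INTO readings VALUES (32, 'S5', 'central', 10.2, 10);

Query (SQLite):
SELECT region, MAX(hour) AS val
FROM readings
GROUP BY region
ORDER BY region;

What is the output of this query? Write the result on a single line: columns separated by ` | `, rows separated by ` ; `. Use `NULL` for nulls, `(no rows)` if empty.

Partition readings by region; compute MAX(hour) within each group.
  central: ids {7, 17, 32} → MAX(hour)=20
  north: ids {1, 2} → MAX(hour)=10
  south: ids {13, 18, 20, 27} → MAX(hour)=22
  west: ids {3, 28} → MAX(hour)=12

central | 20 ; north | 10 ; south | 22 ; west | 12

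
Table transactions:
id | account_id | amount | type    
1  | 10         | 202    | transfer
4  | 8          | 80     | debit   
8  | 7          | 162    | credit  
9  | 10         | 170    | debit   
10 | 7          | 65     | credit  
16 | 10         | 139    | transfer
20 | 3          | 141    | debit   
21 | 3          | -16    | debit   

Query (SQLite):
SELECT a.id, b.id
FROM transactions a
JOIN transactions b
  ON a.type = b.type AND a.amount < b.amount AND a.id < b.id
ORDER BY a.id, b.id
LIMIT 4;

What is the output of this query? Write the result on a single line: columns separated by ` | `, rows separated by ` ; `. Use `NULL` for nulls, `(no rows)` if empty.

4 | 9 ; 4 | 20

Pairs (a,b) with same type, a.amount < b.amount, a.id < b.id.
type groups: credit:{8,10} debit:{4,9,20,21} transfer:{1,16}
Ordered by (a.id, b.id); first 4.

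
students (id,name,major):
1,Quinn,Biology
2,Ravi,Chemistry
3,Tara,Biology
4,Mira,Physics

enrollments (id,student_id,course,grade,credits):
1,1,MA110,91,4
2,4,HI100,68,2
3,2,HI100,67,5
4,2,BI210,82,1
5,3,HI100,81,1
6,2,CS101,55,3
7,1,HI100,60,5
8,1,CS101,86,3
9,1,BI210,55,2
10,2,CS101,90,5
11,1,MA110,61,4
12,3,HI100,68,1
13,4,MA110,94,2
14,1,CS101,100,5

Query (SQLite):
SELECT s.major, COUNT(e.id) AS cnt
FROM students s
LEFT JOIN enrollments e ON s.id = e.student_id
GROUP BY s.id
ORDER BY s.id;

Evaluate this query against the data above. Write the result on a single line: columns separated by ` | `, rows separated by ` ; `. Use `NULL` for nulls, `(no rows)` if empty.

LEFT JOIN keeps every students row; unmatched ones get NULL for enrollments columns.
Group by students.id and compute COUNT(e.id). COUNT(col) of an all-NULL group is 0.
  1: ids {1, 7, 8, 9, 11, 14} → COUNT(e.id)=6
  2: ids {3, 4, 6, 10} → COUNT(e.id)=4
  3: ids {5, 12} → COUNT(e.id)=2
  4: ids {2, 13} → COUNT(e.id)=2

Biology | 6 ; Chemistry | 4 ; Biology | 2 ; Physics | 2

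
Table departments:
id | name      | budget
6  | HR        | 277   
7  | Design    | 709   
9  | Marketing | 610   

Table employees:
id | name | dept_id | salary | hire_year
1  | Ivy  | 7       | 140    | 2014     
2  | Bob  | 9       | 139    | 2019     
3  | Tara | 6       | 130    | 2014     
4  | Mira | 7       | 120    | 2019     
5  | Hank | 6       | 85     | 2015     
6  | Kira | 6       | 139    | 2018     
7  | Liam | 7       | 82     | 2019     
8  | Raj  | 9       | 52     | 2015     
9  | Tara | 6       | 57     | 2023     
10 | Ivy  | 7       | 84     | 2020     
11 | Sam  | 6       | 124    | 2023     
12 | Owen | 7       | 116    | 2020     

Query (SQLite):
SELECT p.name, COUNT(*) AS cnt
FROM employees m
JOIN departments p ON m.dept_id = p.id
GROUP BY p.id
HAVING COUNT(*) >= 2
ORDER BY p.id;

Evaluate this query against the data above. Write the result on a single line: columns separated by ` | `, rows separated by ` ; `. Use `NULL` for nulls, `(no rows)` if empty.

HR | 5 ; Design | 5 ; Marketing | 2

Join each employees row to its departments via dept_id.
Group joined rows by departments.id; compute COUNT(*) per group.
HAVING: keep groups with count ≥ 2.
  6: ids {3, 5, 6, 9, 11} → COUNT(*)=5
  7: ids {1, 4, 7, 10, 12} → COUNT(*)=5
  9: ids {2, 8} → COUNT(*)=2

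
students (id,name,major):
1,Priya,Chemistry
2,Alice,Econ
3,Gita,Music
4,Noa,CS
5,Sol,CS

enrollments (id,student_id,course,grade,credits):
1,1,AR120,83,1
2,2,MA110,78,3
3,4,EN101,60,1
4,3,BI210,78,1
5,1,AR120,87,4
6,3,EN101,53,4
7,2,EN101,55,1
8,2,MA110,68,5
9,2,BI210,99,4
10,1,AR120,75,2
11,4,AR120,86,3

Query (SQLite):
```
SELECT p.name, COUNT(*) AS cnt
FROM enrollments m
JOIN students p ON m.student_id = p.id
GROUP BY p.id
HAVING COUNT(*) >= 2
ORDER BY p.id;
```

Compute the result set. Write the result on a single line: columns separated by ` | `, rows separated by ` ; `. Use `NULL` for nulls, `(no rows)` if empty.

Join each enrollments row to its students via student_id.
Group joined rows by students.id; compute COUNT(*) per group.
HAVING: keep groups with count ≥ 2.
  1: ids {1, 5, 10} → COUNT(*)=3
  2: ids {2, 7, 8, 9} → COUNT(*)=4
  3: ids {4, 6} → COUNT(*)=2
  4: ids {3, 11} → COUNT(*)=2

Priya | 3 ; Alice | 4 ; Gita | 2 ; Noa | 2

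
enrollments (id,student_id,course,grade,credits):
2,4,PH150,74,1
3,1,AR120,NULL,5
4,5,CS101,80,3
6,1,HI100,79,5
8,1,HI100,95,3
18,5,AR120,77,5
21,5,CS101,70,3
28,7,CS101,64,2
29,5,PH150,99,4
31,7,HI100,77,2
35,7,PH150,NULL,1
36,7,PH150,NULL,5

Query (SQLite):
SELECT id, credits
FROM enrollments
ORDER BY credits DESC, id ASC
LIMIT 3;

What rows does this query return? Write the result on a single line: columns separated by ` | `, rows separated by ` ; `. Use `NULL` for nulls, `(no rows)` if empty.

3 | 5 ; 6 | 5 ; 18 | 5

Sort by credits desc, tiebreak id asc: (5, id=3), (5, id=6), (5, id=18), (5, id=36), (4, id=29), (3, id=4) …. Take first 3.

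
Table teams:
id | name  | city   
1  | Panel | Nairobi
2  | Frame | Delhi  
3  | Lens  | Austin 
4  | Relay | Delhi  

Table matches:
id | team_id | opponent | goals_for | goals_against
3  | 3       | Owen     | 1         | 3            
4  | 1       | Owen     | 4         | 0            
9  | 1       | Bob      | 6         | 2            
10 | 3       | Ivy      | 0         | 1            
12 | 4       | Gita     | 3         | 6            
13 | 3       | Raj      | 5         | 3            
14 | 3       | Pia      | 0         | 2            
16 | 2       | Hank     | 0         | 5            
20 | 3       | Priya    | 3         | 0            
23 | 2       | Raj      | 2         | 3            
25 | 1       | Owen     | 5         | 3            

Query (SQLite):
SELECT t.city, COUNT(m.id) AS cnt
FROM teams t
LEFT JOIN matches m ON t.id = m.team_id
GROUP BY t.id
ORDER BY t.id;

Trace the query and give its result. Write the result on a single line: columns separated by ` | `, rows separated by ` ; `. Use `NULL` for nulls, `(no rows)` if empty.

Nairobi | 3 ; Delhi | 2 ; Austin | 5 ; Delhi | 1

LEFT JOIN keeps every teams row; unmatched ones get NULL for matches columns.
Group by teams.id and compute COUNT(m.id). COUNT(col) of an all-NULL group is 0.
  1: ids {4, 9, 25} → COUNT(m.id)=3
  2: ids {16, 23} → COUNT(m.id)=2
  3: ids {3, 10, 13, 14, 20} → COUNT(m.id)=5
  4: ids {12} → COUNT(m.id)=1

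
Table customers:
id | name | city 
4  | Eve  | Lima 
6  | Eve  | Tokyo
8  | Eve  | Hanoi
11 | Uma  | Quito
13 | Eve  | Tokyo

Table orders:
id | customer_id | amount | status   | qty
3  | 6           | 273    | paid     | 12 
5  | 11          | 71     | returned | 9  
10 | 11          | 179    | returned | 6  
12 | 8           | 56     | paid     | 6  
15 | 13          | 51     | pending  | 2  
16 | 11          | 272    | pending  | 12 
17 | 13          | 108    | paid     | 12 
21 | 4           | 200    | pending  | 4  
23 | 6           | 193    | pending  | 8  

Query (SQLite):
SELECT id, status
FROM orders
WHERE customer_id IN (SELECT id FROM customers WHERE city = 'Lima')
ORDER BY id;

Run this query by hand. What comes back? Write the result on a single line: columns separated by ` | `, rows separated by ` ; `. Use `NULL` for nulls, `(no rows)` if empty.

21 | pending

Inner query: customers.id where city = 'Lima'.
Outer: keep orders rows whose customer_id is in that set.
Inner query → {4}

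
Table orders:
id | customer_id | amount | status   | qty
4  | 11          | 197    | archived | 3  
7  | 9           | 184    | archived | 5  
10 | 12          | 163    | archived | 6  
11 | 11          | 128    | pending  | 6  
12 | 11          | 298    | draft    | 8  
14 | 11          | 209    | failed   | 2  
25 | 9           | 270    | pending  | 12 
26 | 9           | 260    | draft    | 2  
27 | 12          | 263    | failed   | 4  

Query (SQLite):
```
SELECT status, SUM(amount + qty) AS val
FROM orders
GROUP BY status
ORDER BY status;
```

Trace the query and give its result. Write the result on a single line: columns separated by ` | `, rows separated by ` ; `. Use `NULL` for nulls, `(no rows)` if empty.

For each row compute amount + qty.
Group by status; take SUM of the expression per group.
  archived: ids {4, 7, 10} → SUM(amount + qty)=558
  draft: ids {12, 26} → SUM(amount + qty)=568
  failed: ids {14, 27} → SUM(amount + qty)=478
  pending: ids {11, 25} → SUM(amount + qty)=416

archived | 558 ; draft | 568 ; failed | 478 ; pending | 416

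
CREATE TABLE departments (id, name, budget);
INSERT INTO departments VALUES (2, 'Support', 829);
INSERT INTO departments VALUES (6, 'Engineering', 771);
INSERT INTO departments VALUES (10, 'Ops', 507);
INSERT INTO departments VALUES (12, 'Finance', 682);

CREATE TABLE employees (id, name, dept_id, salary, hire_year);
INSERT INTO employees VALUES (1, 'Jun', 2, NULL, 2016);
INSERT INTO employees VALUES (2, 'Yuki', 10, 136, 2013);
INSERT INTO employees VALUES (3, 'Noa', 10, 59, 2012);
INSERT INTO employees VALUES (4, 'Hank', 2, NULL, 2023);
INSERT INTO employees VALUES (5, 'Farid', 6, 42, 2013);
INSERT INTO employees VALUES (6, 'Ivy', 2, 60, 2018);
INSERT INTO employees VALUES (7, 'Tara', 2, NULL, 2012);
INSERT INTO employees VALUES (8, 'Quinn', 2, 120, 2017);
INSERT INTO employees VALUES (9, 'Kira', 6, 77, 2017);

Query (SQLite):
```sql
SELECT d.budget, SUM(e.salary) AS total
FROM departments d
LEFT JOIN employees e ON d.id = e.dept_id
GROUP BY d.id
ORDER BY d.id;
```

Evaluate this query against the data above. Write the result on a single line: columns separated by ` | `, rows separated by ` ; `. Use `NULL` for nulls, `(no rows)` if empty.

829 | 180 ; 771 | 119 ; 507 | 195 ; 682 | NULL

LEFT JOIN keeps every departments row; unmatched ones get NULL for employees columns.
Group by departments.id and compute SUM(e.salary). SUM over an all-NULL group is NULL.
  2: ids {1, 4, 6, 7, 8} → SUM(e.salary)=180
  6: ids {5, 9} → SUM(e.salary)=119
  10: ids {2, 3} → SUM(e.salary)=195
  12: ids {—} → SUM(e.salary)=NULL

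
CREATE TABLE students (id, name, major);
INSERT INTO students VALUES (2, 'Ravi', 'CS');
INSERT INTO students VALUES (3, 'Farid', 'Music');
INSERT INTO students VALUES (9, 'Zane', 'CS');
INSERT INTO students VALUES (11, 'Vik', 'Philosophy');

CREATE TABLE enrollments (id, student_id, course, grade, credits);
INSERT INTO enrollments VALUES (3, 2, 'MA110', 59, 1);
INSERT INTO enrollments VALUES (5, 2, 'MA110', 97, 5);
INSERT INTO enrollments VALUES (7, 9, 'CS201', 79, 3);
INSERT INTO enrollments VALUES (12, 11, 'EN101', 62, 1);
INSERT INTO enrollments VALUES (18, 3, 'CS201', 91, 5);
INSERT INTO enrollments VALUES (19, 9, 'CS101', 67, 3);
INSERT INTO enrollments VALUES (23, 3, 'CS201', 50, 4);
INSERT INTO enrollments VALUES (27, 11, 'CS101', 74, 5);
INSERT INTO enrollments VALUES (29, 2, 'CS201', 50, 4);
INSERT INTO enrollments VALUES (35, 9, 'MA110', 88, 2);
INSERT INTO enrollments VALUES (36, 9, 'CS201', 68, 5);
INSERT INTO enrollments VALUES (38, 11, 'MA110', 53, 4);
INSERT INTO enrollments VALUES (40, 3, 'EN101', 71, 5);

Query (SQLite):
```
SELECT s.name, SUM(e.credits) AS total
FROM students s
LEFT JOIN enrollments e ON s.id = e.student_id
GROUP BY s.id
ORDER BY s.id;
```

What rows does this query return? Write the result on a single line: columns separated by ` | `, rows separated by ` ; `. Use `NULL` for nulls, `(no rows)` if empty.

Ravi | 10 ; Farid | 14 ; Zane | 13 ; Vik | 10

LEFT JOIN keeps every students row; unmatched ones get NULL for enrollments columns.
Group by students.id and compute SUM(e.credits). SUM over an all-NULL group is NULL.
  2: ids {3, 5, 29} → SUM(e.credits)=10
  3: ids {18, 23, 40} → SUM(e.credits)=14
  9: ids {7, 19, 35, 36} → SUM(e.credits)=13
  11: ids {12, 27, 38} → SUM(e.credits)=10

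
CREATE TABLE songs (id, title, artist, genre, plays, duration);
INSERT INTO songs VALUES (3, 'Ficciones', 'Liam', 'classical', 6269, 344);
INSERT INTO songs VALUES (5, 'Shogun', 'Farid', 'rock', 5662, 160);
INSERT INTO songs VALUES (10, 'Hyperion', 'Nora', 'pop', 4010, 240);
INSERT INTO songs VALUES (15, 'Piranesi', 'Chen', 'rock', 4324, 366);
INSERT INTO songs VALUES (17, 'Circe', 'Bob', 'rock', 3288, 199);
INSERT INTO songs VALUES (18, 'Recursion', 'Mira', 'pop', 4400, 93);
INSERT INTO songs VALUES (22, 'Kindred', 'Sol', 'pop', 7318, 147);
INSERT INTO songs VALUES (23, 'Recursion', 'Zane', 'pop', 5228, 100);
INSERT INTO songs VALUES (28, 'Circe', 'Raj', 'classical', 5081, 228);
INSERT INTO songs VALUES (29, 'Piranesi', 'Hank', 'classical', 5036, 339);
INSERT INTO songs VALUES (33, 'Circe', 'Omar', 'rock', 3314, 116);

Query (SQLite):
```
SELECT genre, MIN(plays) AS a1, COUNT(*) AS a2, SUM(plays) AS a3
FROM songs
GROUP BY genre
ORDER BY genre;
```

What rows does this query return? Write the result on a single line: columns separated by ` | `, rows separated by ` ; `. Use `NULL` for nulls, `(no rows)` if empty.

classical | 5036 | 3 | 16386 ; pop | 4010 | 4 | 20956 ; rock | 3288 | 4 | 16588

Group songs by genre.
Per group compute: MIN(plays), COUNT(*), SUM(plays).
  classical: ids {3, 28, 29} → MIN(plays)=5036, COUNT(*)=3, SUM(plays)=16386
  pop: ids {10, 18, 22, 23} → MIN(plays)=4010, COUNT(*)=4, SUM(plays)=20956
  rock: ids {5, 15, 17, 33} → MIN(plays)=3288, COUNT(*)=4, SUM(plays)=16588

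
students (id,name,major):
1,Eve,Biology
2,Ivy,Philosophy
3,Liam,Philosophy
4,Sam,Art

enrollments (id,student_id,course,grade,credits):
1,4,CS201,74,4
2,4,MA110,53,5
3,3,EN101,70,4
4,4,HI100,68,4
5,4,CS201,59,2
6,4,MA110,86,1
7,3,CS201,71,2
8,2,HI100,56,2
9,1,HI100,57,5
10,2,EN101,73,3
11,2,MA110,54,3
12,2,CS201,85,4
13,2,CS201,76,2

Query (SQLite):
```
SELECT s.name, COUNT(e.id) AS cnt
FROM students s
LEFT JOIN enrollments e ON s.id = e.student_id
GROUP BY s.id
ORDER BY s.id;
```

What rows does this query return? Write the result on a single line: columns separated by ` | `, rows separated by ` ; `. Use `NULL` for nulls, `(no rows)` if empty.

LEFT JOIN keeps every students row; unmatched ones get NULL for enrollments columns.
Group by students.id and compute COUNT(e.id). COUNT(col) of an all-NULL group is 0.
  1: ids {9} → COUNT(e.id)=1
  2: ids {8, 10, 11, 12, 13} → COUNT(e.id)=5
  3: ids {3, 7} → COUNT(e.id)=2
  4: ids {1, 2, 4, 5, 6} → COUNT(e.id)=5

Eve | 1 ; Ivy | 5 ; Liam | 2 ; Sam | 5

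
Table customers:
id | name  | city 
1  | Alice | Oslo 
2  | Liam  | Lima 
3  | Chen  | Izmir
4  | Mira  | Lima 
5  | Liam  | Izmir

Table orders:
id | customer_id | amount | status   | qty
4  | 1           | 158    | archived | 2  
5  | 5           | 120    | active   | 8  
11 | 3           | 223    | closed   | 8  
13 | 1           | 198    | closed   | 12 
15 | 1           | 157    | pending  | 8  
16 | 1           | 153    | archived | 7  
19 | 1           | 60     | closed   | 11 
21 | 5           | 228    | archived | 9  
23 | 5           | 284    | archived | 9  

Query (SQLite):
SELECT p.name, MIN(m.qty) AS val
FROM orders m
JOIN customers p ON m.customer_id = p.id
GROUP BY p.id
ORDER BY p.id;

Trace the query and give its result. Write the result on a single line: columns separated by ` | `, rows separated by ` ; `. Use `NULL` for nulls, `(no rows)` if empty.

Alice | 2 ; Chen | 8 ; Liam | 8

Join each orders row to its customers via customer_id.
Group joined rows by customers.id; compute MIN(m.qty) per group.
  1: ids {4, 13, 15, 16, 19} → MIN(m.qty)=2
  3: ids {11} → MIN(m.qty)=8
  5: ids {5, 21, 23} → MIN(m.qty)=8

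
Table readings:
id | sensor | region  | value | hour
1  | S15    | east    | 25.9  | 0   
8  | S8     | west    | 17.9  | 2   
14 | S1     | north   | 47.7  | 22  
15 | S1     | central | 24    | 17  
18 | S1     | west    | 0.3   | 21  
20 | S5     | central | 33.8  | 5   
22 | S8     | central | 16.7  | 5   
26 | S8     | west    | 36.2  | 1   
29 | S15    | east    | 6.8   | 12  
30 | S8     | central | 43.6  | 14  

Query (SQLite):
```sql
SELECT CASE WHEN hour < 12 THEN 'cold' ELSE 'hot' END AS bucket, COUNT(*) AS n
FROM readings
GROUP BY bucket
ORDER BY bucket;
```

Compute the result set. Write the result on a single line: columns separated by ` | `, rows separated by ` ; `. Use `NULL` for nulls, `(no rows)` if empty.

Bucket rows by hour < 12 → 'cold' else 'hot'; count each bucket.

cold | 5 ; hot | 5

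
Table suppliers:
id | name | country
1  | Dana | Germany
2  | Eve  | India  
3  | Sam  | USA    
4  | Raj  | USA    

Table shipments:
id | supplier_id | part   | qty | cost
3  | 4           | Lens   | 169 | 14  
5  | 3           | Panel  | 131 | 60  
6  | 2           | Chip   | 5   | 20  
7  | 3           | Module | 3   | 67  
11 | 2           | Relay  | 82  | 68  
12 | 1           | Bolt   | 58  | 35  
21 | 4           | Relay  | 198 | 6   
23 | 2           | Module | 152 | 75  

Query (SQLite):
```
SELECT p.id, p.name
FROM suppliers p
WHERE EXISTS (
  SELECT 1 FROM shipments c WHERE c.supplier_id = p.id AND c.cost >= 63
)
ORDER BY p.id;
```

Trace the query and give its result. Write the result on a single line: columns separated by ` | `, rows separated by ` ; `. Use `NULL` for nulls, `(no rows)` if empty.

For each suppliers row, check whether any shipments with matching supplier_id has cost >= 63.
Keep rows where that is true.

2 | Eve ; 3 | Sam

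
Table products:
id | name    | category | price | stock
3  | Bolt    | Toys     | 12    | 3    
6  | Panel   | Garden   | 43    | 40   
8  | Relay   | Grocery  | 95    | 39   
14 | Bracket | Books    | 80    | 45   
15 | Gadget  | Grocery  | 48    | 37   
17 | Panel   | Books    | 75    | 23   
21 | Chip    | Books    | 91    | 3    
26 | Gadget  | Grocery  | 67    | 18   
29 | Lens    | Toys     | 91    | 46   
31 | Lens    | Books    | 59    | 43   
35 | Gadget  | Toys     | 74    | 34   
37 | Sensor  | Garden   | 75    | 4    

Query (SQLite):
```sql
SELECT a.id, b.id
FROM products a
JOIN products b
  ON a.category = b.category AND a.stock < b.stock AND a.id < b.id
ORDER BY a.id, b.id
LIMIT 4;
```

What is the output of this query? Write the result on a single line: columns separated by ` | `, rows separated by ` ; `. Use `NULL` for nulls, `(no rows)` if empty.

Pairs (a,b) with same category, a.stock < b.stock, a.id < b.id.
category groups: Books:{14,17,21,31} Garden:{6,37} Grocery:{8,15,26} Toys:{3,29,35}
Ordered by (a.id, b.id); first 4.

3 | 29 ; 3 | 35 ; 17 | 31 ; 21 | 31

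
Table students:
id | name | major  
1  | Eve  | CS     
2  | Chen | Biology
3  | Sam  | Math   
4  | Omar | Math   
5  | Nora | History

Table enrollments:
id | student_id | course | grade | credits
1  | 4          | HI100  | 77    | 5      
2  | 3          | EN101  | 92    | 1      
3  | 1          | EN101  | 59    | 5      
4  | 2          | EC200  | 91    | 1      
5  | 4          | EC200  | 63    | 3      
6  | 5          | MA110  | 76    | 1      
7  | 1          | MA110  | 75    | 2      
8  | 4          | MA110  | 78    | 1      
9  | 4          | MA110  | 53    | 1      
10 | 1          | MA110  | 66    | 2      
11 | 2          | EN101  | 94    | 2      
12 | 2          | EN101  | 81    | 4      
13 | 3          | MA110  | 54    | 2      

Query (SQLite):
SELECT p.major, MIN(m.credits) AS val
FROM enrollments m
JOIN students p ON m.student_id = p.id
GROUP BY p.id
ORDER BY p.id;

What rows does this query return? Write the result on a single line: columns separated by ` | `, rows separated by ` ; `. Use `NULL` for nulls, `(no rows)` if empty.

CS | 2 ; Biology | 1 ; Math | 1 ; Math | 1 ; History | 1

Join each enrollments row to its students via student_id.
Group joined rows by students.id; compute MIN(m.credits) per group.
  1: ids {3, 7, 10} → MIN(m.credits)=2
  2: ids {4, 11, 12} → MIN(m.credits)=1
  3: ids {2, 13} → MIN(m.credits)=1
  4: ids {1, 5, 8, 9} → MIN(m.credits)=1
  5: ids {6} → MIN(m.credits)=1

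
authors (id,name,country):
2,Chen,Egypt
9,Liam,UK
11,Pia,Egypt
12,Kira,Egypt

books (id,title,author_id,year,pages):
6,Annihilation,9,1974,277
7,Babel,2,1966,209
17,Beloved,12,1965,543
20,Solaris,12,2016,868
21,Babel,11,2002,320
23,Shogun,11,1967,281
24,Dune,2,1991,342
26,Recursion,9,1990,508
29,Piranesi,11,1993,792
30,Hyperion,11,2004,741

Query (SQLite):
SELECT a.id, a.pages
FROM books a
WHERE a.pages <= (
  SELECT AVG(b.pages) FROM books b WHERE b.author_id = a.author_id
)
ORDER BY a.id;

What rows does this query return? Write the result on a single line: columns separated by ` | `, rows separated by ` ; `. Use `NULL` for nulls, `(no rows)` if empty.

6 | 277 ; 7 | 209 ; 17 | 543 ; 21 | 320 ; 23 | 281

For each books row a, compute AVG(pages) over rows sharing a.author_id.
Keep row a if a.pages <= that per-group AVG.
  author_id=2: AVG(pages) = 275.5
  author_id=9: AVG(pages) = 392.5
  author_id=11: AVG(pages) = 533.5
  author_id=12: AVG(pages) = 705.5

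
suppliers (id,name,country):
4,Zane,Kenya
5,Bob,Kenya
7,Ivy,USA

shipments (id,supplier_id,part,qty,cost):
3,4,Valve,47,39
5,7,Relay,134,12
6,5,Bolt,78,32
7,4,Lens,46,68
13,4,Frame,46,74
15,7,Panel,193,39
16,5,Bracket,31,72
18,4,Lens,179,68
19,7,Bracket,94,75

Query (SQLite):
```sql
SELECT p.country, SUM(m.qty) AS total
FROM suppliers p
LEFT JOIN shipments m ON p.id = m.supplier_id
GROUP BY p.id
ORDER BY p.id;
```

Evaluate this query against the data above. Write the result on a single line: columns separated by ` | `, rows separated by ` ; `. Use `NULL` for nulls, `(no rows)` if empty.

Kenya | 318 ; Kenya | 109 ; USA | 421

LEFT JOIN keeps every suppliers row; unmatched ones get NULL for shipments columns.
Group by suppliers.id and compute SUM(m.qty). SUM over an all-NULL group is NULL.
  4: ids {3, 7, 13, 18} → SUM(m.qty)=318
  5: ids {6, 16} → SUM(m.qty)=109
  7: ids {5, 15, 19} → SUM(m.qty)=421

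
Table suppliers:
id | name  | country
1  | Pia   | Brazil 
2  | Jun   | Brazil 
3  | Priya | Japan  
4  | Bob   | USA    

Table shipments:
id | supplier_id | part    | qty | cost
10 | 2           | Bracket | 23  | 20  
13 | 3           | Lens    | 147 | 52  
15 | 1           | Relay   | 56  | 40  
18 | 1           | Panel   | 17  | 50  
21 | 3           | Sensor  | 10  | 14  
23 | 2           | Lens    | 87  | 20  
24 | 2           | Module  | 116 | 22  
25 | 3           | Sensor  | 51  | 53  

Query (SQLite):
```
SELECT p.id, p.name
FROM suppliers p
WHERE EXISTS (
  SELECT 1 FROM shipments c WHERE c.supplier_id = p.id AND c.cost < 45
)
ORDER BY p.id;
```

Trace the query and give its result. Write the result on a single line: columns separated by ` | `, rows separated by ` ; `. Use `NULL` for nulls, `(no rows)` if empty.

For each suppliers row, check whether any shipments with matching supplier_id has cost < 45.
Keep rows where that is true.

1 | Pia ; 2 | Jun ; 3 | Priya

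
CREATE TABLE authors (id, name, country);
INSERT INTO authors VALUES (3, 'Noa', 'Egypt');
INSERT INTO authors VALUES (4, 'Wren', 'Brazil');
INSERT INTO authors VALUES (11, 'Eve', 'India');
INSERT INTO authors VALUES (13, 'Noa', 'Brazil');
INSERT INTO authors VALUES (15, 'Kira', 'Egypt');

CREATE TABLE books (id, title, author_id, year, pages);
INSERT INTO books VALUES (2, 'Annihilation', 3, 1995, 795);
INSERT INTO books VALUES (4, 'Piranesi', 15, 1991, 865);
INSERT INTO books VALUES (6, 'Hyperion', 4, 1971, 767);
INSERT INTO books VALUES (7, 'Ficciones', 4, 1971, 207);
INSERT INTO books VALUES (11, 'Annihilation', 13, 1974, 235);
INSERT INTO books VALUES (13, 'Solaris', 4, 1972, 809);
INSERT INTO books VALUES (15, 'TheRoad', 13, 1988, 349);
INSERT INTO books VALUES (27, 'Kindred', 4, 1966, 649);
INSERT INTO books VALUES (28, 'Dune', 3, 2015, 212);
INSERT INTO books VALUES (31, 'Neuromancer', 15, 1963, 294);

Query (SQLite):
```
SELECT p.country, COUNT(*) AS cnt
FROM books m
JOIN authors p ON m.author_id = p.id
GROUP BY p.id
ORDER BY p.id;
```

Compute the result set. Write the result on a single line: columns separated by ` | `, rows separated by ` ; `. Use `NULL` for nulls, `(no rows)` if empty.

Join each books row to its authors via author_id.
Group joined rows by authors.id; compute COUNT(*) per group.
  3: ids {2, 28} → COUNT(*)=2
  4: ids {6, 7, 13, 27} → COUNT(*)=4
  13: ids {11, 15} → COUNT(*)=2
  15: ids {4, 31} → COUNT(*)=2

Egypt | 2 ; Brazil | 4 ; Brazil | 2 ; Egypt | 2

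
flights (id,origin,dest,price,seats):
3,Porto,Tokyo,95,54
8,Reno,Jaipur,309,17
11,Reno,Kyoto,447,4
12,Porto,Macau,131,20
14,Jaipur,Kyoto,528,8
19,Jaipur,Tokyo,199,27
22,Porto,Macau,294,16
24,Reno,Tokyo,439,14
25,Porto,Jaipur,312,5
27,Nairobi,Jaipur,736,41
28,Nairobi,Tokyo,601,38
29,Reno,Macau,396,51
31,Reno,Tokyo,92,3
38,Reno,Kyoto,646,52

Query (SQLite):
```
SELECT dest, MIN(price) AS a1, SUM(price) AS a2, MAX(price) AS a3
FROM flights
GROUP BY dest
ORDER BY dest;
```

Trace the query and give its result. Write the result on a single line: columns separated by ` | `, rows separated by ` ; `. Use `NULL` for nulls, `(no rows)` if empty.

Jaipur | 309 | 1357 | 736 ; Kyoto | 447 | 1621 | 646 ; Macau | 131 | 821 | 396 ; Tokyo | 92 | 1426 | 601

Group flights by dest.
Per group compute: MIN(price), SUM(price), MAX(price).
  Jaipur: ids {8, 25, 27} → MIN(price)=309, SUM(price)=1357, MAX(price)=736
  Kyoto: ids {11, 14, 38} → MIN(price)=447, SUM(price)=1621, MAX(price)=646
  Macau: ids {12, 22, 29} → MIN(price)=131, SUM(price)=821, MAX(price)=396
  Tokyo: ids {3, 19, 24, 28, 31} → MIN(price)=92, SUM(price)=1426, MAX(price)=601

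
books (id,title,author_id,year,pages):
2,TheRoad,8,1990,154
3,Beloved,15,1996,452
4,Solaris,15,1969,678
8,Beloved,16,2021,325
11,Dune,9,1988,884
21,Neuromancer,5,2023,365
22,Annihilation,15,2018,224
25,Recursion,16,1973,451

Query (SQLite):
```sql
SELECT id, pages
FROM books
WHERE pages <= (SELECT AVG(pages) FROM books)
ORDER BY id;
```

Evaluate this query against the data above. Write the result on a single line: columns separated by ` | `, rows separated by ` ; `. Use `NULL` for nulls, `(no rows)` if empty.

2 | 154 ; 8 | 325 ; 21 | 365 ; 22 | 224

Scalar subquery: AVG(pages) over all books rows = 441.625.
Keep rows where pages <= that value.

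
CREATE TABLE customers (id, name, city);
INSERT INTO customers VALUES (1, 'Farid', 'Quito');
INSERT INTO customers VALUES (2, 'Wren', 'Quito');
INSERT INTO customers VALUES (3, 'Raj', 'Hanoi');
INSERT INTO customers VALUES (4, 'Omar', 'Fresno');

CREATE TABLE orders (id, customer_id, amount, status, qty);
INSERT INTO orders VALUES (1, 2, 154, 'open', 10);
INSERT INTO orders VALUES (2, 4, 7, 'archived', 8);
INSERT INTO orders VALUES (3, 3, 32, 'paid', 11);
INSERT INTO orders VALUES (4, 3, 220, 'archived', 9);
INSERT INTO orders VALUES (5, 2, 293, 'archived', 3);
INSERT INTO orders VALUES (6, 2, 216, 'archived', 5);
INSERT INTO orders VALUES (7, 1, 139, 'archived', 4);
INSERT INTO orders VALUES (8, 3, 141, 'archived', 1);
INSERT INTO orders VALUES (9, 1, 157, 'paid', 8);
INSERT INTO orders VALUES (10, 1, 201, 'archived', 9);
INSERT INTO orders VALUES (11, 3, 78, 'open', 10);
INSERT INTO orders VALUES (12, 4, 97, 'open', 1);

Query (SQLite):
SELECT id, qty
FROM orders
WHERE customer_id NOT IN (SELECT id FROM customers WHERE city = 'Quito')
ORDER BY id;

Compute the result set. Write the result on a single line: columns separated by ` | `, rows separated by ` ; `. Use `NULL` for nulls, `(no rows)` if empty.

2 | 8 ; 3 | 11 ; 4 | 9 ; 8 | 1 ; 11 | 10 ; 12 | 1

Inner query: customers.id where city = 'Quito'.
Outer: keep orders rows whose customer_id is not in that set.
Inner query → {1, 2}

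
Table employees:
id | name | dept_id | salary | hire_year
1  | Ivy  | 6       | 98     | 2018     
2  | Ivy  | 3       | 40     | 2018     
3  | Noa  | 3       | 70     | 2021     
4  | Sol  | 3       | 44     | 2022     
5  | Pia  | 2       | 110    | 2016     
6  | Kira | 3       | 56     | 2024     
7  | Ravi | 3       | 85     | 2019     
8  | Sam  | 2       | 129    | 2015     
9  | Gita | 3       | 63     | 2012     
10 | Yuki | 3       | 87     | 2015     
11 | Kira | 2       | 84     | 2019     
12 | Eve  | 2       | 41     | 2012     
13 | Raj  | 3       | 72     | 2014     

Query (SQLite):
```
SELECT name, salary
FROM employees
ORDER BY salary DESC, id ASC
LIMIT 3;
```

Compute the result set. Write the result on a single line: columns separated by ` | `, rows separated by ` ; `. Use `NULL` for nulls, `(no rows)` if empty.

Sort by salary desc, tiebreak id asc: (129, id=8), (110, id=5), (98, id=1), (87, id=10), (85, id=7), (84, id=11) …. Take first 3.

Sam | 129 ; Pia | 110 ; Ivy | 98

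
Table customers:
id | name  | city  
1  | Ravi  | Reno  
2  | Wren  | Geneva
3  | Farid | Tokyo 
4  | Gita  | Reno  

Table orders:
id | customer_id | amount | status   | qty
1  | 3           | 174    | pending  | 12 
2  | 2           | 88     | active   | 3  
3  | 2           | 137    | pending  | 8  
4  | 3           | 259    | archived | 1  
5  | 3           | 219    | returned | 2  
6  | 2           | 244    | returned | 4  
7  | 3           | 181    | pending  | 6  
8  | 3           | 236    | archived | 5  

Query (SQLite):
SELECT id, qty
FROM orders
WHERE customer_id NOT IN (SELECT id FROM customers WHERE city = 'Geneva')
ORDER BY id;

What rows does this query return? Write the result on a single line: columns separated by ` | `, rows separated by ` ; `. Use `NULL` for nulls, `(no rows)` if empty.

Inner query: customers.id where city = 'Geneva'.
Outer: keep orders rows whose customer_id is not in that set.
Inner query → {2}

1 | 12 ; 4 | 1 ; 5 | 2 ; 7 | 6 ; 8 | 5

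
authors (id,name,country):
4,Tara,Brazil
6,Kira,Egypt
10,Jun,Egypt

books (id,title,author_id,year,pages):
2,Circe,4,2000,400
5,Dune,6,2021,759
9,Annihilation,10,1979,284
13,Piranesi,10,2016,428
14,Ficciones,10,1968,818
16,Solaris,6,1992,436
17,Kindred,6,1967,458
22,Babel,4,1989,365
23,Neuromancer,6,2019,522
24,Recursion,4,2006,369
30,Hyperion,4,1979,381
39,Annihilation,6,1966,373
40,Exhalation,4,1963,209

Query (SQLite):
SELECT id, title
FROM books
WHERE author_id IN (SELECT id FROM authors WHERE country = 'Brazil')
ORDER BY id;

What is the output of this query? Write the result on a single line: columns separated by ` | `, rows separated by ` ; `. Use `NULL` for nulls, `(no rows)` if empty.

Inner query: authors.id where country = 'Brazil'.
Outer: keep books rows whose author_id is in that set.
Inner query → {4}

2 | Circe ; 22 | Babel ; 24 | Recursion ; 30 | Hyperion ; 40 | Exhalation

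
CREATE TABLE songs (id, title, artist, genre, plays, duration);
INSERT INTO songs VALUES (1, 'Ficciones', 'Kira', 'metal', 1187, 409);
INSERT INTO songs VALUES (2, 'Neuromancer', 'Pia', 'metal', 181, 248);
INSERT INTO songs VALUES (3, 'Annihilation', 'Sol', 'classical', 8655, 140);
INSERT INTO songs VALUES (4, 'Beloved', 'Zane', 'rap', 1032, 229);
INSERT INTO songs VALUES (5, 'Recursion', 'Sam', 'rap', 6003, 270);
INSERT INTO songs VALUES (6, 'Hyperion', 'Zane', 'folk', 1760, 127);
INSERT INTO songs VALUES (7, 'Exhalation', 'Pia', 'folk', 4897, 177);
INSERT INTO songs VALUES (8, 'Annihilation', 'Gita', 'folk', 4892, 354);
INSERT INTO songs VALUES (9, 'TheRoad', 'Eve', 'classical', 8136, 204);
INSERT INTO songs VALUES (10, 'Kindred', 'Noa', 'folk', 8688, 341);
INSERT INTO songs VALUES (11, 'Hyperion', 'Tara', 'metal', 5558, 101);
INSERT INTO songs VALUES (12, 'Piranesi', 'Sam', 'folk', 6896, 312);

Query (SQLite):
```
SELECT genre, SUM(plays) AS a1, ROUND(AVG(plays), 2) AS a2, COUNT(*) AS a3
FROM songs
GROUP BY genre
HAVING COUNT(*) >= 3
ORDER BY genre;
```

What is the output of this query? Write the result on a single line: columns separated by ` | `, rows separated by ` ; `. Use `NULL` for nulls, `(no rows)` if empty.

folk | 27133 | 5426.6 | 5 ; metal | 6926 | 2308.67 | 3

Group songs by genre.
Per group compute: SUM(plays), ROUND(AVG(plays), 2), COUNT(*).
HAVING: drop groups with fewer than 3 rows.
  classical: ids {3, 9} → SUM(plays)=16791, ROUND(AVG(plays), 2)=8395.5, COUNT(*)=2
  folk: ids {6, 7, 8, 10, 12} → SUM(plays)=27133, ROUND(AVG(plays), 2)=5426.6, COUNT(*)=5
  metal: ids {1, 2, 11} → SUM(plays)=6926, ROUND(AVG(plays), 2)=2308.67, COUNT(*)=3
  rap: ids {4, 5} → SUM(plays)=7035, ROUND(AVG(plays), 2)=3517.5, COUNT(*)=2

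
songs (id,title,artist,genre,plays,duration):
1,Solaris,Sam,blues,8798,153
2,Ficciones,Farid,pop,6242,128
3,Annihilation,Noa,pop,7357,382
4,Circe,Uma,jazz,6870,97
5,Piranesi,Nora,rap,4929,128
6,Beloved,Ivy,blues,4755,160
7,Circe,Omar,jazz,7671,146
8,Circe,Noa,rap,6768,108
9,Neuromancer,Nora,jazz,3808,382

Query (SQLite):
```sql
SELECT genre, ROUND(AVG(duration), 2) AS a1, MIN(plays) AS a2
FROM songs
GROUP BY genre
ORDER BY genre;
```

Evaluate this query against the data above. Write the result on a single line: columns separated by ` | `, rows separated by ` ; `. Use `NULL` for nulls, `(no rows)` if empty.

blues | 156.5 | 4755 ; jazz | 208.33 | 3808 ; pop | 255 | 6242 ; rap | 118 | 4929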